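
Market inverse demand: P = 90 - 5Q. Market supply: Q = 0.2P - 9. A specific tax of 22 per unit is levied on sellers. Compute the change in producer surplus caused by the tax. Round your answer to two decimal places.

Rewriting supply in inverse form: P = 45 + 5Q.
Pre-tax equilibrium: 90 - 5Q = 45 + 5Q gives Q* = 4.5, P* = 67.5.
A tax on sellers shifts supply up by 22: 90 - 5Q = 45 + 5Q + 22, so Q_t = 2.3. Buyers pay P_b = 78.5; sellers receive P_s = P_b - 22 = 56.5.
Producers lose the trapezoid between P_s and P* out to Q_t plus the triangle from Q_t to Q*: change in PS = 13.225 - 50.625 = -37.4.

-37.40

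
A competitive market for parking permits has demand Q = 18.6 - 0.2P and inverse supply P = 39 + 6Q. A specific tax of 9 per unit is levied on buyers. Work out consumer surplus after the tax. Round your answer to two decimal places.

Rewriting demand in inverse form: P = 93 - 5Q.
Without the tax, 93 - 5Q = 39 + 6Q so Q* = 4.9091 and P* = 68.4545.
With the tax, buyers' net willingness to pay falls by 9: (93 - 9) - 5Q = 39 + 6Q, so Q_t = 4.0909. Buyers pay P_b = 72.5455; sellers receive P_s = P_b - 9 = 63.5455.
Consumer surplus is the triangle under demand above P_b: (1/2)(4.0909)(93 - 72.5455) = 41.8388.

41.84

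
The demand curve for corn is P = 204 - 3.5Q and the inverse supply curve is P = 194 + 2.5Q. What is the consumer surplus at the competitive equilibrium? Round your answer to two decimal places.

4.86

Setting demand equal to supply, 10 = 6Q, so Q* = 1.6667 and P* = 198.1667.
CS is the area between the demand curve and P* from 0 to Q*: (1/2)(1.6667)(5.8333) = 4.8611.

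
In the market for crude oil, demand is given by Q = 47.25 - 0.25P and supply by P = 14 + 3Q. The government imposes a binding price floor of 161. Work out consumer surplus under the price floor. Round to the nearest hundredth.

98.00

Rewriting demand in inverse form: P = 189 - 4Q.
Without the control, 189 - 4Q = 14 + 3Q so Q* = 25 and P* = 89.
At the floor price 161, quantity demanded is (189 - 161)/4 = 7; demand is the short side, so Q = 7 trades at P = 161.
CS is the triangle under demand above 161: (1/2)(7)(189 - 161) = 98.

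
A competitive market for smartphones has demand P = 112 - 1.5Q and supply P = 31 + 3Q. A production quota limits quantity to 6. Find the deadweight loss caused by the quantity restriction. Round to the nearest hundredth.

Unrestricted equilibrium: Q* = (112 - 31)/(1.5 + 3) = 18.
At Q = 6 the demand price is 112 - 1.5(6) = 103 and the supply price is 31 + 3(6) = 49.
Deadweight loss is the triangle between the curves from 6 to 18: (1/2)(103 - 49)(18 - 6) = 324.

324.00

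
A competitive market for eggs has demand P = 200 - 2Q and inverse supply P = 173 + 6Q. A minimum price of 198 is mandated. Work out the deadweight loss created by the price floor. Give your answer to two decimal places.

22.56

Without the control, 200 - 2Q = 173 + 6Q so Q* = 3.375 and P* = 193.25.
At P = 198, buyers demand (200 - 198)/2 = 1 while sellers would supply more, so the quantity traded is 1 at price 198.
The lost-trades triangle has base Q* - 1 = 2.375 and height equal to the gap between the curves at Q = 1, which is 198 - 179 = 19. DWL = (1/2)(2.375)(19) = 22.5625.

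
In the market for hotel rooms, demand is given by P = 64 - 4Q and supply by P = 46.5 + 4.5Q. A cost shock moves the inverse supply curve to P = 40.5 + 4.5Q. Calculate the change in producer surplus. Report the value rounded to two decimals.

7.66

Initial equilibrium: Q_0 = 2.0588, P_0 = 55.7647; CS_0 = (1/2)(2.0588)(8.2353) = 8.4775, PS_0 = (1/2)(2.0588)(9.2647) = 9.5372.
New equilibrium: 64 - 4Q = 40.5 + 4.5Q gives Q_1 = 2.7647, P_1 = 52.9412; CS_1 = 15.2872, PS_1 = 17.1981.
Change in producer surplus = 17.1981 - 9.5372 = 7.6609.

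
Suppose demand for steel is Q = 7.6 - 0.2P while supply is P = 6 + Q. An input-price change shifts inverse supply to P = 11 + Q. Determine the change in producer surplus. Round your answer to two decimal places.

Rewriting demand in inverse form: P = 38 - 5Q.
Initial equilibrium: Q_0 = 5.3333, P_0 = 11.3333; CS_0 = (1/2)(5.3333)(26.6667) = 71.1111, PS_0 = (1/2)(5.3333)(5.3333) = 14.2222.
New equilibrium: 38 - 5Q = 11 + Q gives Q_1 = 4.5, P_1 = 15.5; CS_1 = 50.625, PS_1 = 10.125.
Change in producer surplus = 10.125 - 14.2222 = -4.0972.

-4.10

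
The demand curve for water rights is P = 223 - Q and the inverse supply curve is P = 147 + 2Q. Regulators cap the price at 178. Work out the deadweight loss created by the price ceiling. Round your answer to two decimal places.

145.04

Free-market equilibrium: 223 - Q = 147 + 2Q gives Q* = 25.3333, P* = 197.6667.
At P = 178, sellers supply (178 - 147)/2 = 15.5 while buyers want more, so the quantity traded is 15.5 at price 178.
At Q = 15.5 the demand price is 207.5 and the supply price is 178. Deadweight loss is the triangle between the curves from 15.5 to 25.3333: (1/2)(207.5 - 178)(25.3333 - 15.5) = 145.0417.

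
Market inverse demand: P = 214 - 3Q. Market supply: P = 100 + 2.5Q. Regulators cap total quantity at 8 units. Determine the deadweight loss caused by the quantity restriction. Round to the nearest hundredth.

445.45

Unrestricted equilibrium: Q* = (214 - 100)/(3 + 2.5) = 20.7273.
At Q = 8 the demand price is 214 - 3(8) = 190 and the supply price is 100 + 2.5(8) = 120.
Deadweight loss is the triangle between the curves from 8 to 20.7273: (1/2)(190 - 120)(20.7273 - 8) = 445.4545.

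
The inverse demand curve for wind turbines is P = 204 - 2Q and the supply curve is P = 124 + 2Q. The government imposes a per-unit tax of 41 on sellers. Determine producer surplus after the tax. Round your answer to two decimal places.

Without the tax, 204 - 2Q = 124 + 2Q so Q* = 20 and P* = 164.
With the tax, sellers need 41 more per unit: 204 - 2Q = 124 + 2Q + 41, so Q_t = 9.75. Buyers pay P_b = 184.5; sellers receive P_s = P_b - 41 = 143.5.
Producer surplus is the triangle above supply below P_s: (1/2)(9.75)(143.5 - 124) = 95.0625.

95.06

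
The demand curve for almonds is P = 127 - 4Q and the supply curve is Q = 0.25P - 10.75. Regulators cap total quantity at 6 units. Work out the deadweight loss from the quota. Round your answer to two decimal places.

81.00

Rewriting supply in inverse form: P = 43 + 4Q.
Without the quota, 127 - 4Q = 43 + 4Q gives Q* = 10.5.
At Q = 6 the demand price is 127 - 4(6) = 103 and the supply price is 43 + 4(6) = 67.
Deadweight loss is the triangle between the curves from 6 to 10.5: (1/2)(103 - 67)(10.5 - 6) = 81.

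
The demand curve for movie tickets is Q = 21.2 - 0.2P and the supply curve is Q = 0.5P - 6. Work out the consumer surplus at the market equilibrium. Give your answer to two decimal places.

450.82

Rewriting demand in inverse form: P = 106 - 5Q.
Rewriting supply in inverse form: P = 12 + 2Q.
Setting demand equal to supply, 94 = 7Q, so Q* = 13.4286 and P* = 38.8571.
The demand choke price is 106, so CS = (1/2)(Q*)(106 - P*) = (1/2)(13.4286)(67.1429) = 450.8163.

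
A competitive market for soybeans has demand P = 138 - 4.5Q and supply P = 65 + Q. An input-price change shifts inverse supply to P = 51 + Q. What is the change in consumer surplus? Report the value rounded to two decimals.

166.61

Initial equilibrium: Q_0 = 13.2727, P_0 = 78.2727; CS_0 = (1/2)(13.2727)(59.7273) = 396.3719, PS_0 = (1/2)(13.2727)(13.2727) = 88.0826.
New equilibrium: 138 - 4.5Q = 51 + Q gives Q_1 = 15.8182, P_1 = 66.8182; CS_1 = 562.9835, PS_1 = 125.1074.
Change in consumer surplus = 562.9835 - 396.3719 = 166.6116.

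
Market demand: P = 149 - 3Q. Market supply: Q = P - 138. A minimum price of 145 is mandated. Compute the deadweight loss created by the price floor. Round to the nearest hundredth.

4.01

Rewriting supply in inverse form: P = 138 + Q.
Free-market equilibrium: 149 - 3Q = 138 + Q gives Q* = 2.75, P* = 140.75.
At P = 145, buyers demand (149 - 145)/3 = 1.3333 while sellers would supply more, so the quantity traded is 1.3333 at price 145.
The lost-trades triangle has base Q* - 1.3333 = 1.4167 and height equal to the gap between the curves at Q = 1.3333, which is 145 - 139.3333 = 5.6667. DWL = (1/2)(1.4167)(5.6667) = 4.0139.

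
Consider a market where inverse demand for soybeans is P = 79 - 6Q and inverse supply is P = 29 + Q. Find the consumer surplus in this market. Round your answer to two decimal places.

153.06

Set 79 - 6Q = 29 + Q, which gives 50 = 7Q, so Q* = 7.1429 and P* = 79 - 6(7.1429) = 36.1429.
The demand choke price is 79, so CS = (1/2)(Q*)(79 - P*) = (1/2)(7.1429)(42.8571) = 153.0612.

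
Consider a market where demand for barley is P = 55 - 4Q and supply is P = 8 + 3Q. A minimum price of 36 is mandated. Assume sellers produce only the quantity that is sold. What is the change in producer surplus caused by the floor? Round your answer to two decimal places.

Free-market equilibrium: 55 - 4Q = 8 + 3Q gives Q* = 6.7143, P* = 28.1429.
At the floor price 36, quantity demanded is (55 - 36)/4 = 4.75; demand is the short side, so Q = 4.75 trades at P = 36.
PS goes from (1/2)(6.7143)(20.1429) = 67.6224 to 99.1562 (computed as (36 - 8)(4.75) - (1/2)(3)(4.75)^2), a change of 31.5338.

31.53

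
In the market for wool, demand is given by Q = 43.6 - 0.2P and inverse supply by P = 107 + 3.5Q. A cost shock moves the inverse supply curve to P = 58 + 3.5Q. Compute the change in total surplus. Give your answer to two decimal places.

781.12

Rewriting demand in inverse form: P = 218 - 5Q.
Initial equilibrium: Q_0 = 13.0588, P_0 = 152.7059; CS_0 = (1/2)(13.0588)(65.2941) = 426.3322, PS_0 = (1/2)(13.0588)(45.7059) = 298.4325.
New equilibrium: 218 - 5Q = 58 + 3.5Q gives Q_1 = 18.8235, P_1 = 123.8824; CS_1 = 885.8131, PS_1 = 620.0692.
Change in total surplus = (885.8131 + 620.0692) - (426.3322 + 298.4325) = 781.1176.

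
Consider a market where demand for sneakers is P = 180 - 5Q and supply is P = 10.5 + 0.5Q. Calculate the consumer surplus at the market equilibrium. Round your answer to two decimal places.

Set 180 - 5Q = 10.5 + 0.5Q, which gives 169.5 = 5.5Q, so Q* = 30.8182 and P* = 180 - 5(30.8182) = 25.9091.
CS is the area between the demand curve and P* from 0 to Q*: (1/2)(30.8182)(154.0909) = 2374.4008.

2374.40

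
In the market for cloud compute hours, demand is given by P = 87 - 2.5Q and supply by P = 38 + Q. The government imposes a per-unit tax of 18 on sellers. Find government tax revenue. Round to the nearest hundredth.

Pre-tax equilibrium: 87 - 2.5Q = 38 + Q gives Q* = 14, P* = 52.
A tax on sellers shifts supply up by 18: 87 - 2.5Q = 38 + Q + 18, so Q_t = 8.8571. Buyers pay P_b = 64.8571; sellers receive P_s = P_b - 18 = 46.8571.
Tax revenue = t x Q_t = 18 x 8.8571 = 159.4286.

159.43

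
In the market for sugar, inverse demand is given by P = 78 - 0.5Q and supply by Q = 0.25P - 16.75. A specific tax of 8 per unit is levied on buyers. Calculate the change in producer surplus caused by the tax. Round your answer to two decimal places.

-11.06

Rewriting supply in inverse form: P = 67 + 4Q.
Without the tax, 78 - 0.5Q = 67 + 4Q so Q* = 2.4444 and P* = 76.7778.
A tax on buyers shifts demand down by 8: (78 - 8) - 0.5Q = 67 + 4Q, so Q_t = 0.6667. Buyers pay P_b = 77.6667; sellers receive P_s = P_b - 8 = 69.6667.
Producers lose the trapezoid between P_s and P* out to Q_t plus the triangle from Q_t to Q*: change in PS = 0.8889 - 11.9506 = -11.0617.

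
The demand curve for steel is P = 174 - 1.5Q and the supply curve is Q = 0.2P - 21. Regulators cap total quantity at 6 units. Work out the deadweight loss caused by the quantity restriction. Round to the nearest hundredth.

69.23

Rewriting supply in inverse form: P = 105 + 5Q.
Unrestricted equilibrium: Q* = (174 - 105)/(1.5 + 5) = 10.6154.
At Q = 6 the demand price is 174 - 1.5(6) = 165 and the supply price is 105 + 5(6) = 135.
Deadweight loss is the triangle between the curves from 6 to 10.6154: (1/2)(165 - 135)(10.6154 - 6) = 69.2308.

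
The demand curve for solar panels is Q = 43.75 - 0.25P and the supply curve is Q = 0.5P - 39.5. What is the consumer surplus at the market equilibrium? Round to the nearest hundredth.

512.00

Rewriting demand in inverse form: P = 175 - 4Q.
Rewriting supply in inverse form: P = 79 + 2Q.
Setting demand equal to supply, 96 = 6Q, so Q* = 16 and P* = 111.
CS is the area between the demand curve and P* from 0 to Q*: (1/2)(16)(64) = 512.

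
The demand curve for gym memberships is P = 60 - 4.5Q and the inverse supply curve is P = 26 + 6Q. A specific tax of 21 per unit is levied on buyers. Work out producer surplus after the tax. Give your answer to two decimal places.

4.60

Pre-tax equilibrium: 60 - 4.5Q = 26 + 6Q gives Q* = 3.2381, P* = 45.4286.
A tax on buyers shifts demand down by 21: (60 - 21) - 4.5Q = 26 + 6Q, so Q_t = 1.2381. Buyers pay P_b = 54.4286; sellers receive P_s = P_b - 21 = 33.4286.
PS = (1/2)(Q_t)(P_s - 26) = (1/2)(1.2381)(7.4286) = 4.5986.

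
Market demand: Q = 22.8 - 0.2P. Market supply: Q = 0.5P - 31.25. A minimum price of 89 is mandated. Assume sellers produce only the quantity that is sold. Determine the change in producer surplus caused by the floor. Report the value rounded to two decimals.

Rewriting demand in inverse form: P = 114 - 5Q.
Rewriting supply in inverse form: P = 62.5 + 2Q.
Free-market equilibrium: 114 - 5Q = 62.5 + 2Q gives Q* = 7.3571, P* = 77.2143.
At the floor price 89, quantity demanded is (114 - 89)/5 = 5; demand is the short side, so Q = 5 trades at P = 89.
PS goes from (1/2)(7.3571)(14.7143) = 54.1276 to 107.5 (computed as (89 - 62.5)(5) - (1/2)(2)(5)^2), a change of 53.3724.

53.37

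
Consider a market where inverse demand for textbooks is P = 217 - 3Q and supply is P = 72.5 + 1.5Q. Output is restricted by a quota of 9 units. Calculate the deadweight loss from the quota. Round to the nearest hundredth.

Unrestricted equilibrium: Q* = (217 - 72.5)/(3 + 1.5) = 32.1111.
At Q = 9 the demand price is 217 - 3(9) = 190 and the supply price is 72.5 + 1.5(9) = 86.
DWL = (1/2)(gap between curves at 9) x (Q* - 9) = (1/2)(104)(23.1111) = 1201.7778.

1201.78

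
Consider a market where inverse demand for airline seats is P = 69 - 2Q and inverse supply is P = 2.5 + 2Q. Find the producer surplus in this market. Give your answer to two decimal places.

276.39

Setting demand equal to supply, 66.5 = 4Q, so Q* = 16.625 and P* = 35.75.
Producer surplus is the triangle above supply below P*: (1/2)(16.625)(35.75 - 2.5) = (1/2)(16.625)(33.25) = 276.3906.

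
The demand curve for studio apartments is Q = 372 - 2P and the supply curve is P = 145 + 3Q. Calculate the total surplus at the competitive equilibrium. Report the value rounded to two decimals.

Rewriting demand in inverse form: P = 186 - 0.5Q.
Equilibrium: 186 - 0.5Q = 145 + 3Q, so Q* = 11.7143 and P* = 180.1429.
Total surplus is the full triangle between the curves from 0 to Q*: (1/2)(11.7143)(186 - 145) = 240.1429.

240.14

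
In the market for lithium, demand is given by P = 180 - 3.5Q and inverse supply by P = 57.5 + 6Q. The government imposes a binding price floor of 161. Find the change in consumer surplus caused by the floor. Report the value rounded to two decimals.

Free-market equilibrium: 180 - 3.5Q = 57.5 + 6Q gives Q* = 12.8947, P* = 134.8684.
At the floor price 161, quantity demanded is (180 - 161)/3.5 = 5.4286; demand is the short side, so Q = 5.4286 trades at P = 161.
CS goes from (1/2)(12.8947)(45.1316) = 290.9799 to 51.5714 (computed as (180 - 161)(5.4286) - (1/2)(3.5)(5.4286)^2), a change of -239.4085.

-239.41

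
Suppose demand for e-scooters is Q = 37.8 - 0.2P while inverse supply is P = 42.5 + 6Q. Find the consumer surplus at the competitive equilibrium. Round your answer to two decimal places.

Rewriting demand in inverse form: P = 189 - 5Q.
Set 189 - 5Q = 42.5 + 6Q, which gives 146.5 = 11Q, so Q* = 13.3182 and P* = 189 - 5(13.3182) = 122.4091.
Consumer surplus is the triangle under demand above P*: (1/2)(13.3182)(189 - 122.4091) = (1/2)(13.3182)(66.5909) = 443.4349.

443.43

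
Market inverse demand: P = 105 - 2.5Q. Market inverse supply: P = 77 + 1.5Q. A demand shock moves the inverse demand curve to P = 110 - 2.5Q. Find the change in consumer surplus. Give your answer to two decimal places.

23.83

Initial equilibrium: Q_0 = 7, P_0 = 87.5; CS_0 = (1/2)(7)(17.5) = 61.25, PS_0 = (1/2)(7)(10.5) = 36.75.
New equilibrium: 110 - 2.5Q = 77 + 1.5Q gives Q_1 = 8.25, P_1 = 89.375; CS_1 = 85.0781, PS_1 = 51.0469.
Change in consumer surplus = 85.0781 - 61.25 = 23.8281.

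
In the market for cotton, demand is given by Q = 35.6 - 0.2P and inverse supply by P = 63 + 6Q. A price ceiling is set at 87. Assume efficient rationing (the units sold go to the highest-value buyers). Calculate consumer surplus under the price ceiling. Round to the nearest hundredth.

324.00

Rewriting demand in inverse form: P = 178 - 5Q.
Free-market equilibrium: 178 - 5Q = 63 + 6Q gives Q* = 10.4545, P* = 125.7273.
At P = 87, sellers supply (87 - 63)/6 = 4 while buyers want more, so the quantity traded is 4 at price 87.
The demand price at Q = 4 is 158. CS is the trapezoid between demand and 87 over [0, 4]: (1/2)[(178 - 87) + (158 - 87)](4) = 324.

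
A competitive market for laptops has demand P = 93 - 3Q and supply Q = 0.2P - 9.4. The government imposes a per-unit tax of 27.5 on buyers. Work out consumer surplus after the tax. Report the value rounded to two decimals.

Rewriting supply in inverse form: P = 47 + 5Q.
Pre-tax equilibrium: 93 - 3Q = 47 + 5Q gives Q* = 5.75, P* = 75.75.
A tax on buyers shifts demand down by 27.5: (93 - 27.5) - 3Q = 47 + 5Q, so Q_t = 2.3125. Buyers pay P_b = 86.0625; sellers receive P_s = P_b - 27.5 = 58.5625.
CS = (1/2)(Q_t)(93 - P_b) = (1/2)(2.3125)(6.9375) = 8.0215.

8.02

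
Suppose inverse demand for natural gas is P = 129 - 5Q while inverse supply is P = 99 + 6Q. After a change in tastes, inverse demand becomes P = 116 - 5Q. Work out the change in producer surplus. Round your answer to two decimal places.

Initial equilibrium: Q_0 = 2.7273, P_0 = 115.3636; CS_0 = (1/2)(2.7273)(13.6364) = 18.595, PS_0 = (1/2)(2.7273)(16.3636) = 22.314.
New equilibrium: 116 - 5Q = 99 + 6Q gives Q_1 = 1.5455, P_1 = 108.2727; CS_1 = 5.9711, PS_1 = 7.1653.
Change in producer surplus = 7.1653 - 22.314 = -15.1488.

-15.15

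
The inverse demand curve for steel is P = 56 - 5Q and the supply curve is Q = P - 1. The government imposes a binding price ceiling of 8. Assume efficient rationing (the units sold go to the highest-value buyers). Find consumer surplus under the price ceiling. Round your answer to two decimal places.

213.50

Rewriting supply in inverse form: P = 1 + Q.
Without the control, 56 - 5Q = 1 + Q so Q* = 9.1667 and P* = 10.1667.
At the ceiling price 8, quantity supplied is (8 - 1)/1 = 7; supply is the short side, so Q = 7 trades at P = 8.
The demand price at Q = 7 is 21. CS is the trapezoid between demand and 8 over [0, 7]: (1/2)[(56 - 8) + (21 - 8)](7) = 213.5.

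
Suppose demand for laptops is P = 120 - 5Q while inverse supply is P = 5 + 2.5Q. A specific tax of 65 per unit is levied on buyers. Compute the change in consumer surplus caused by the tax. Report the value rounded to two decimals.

Pre-tax equilibrium: 120 - 5Q = 5 + 2.5Q gives Q* = 15.3333, P* = 43.3333.
A tax on buyers shifts demand down by 65: (120 - 65) - 5Q = 5 + 2.5Q, so Q_t = 6.6667. Buyers pay P_b = 86.6667; sellers receive P_s = P_b - 65 = 21.6667.
Consumers lose the trapezoid between P* and P_b out to Q_t plus the triangle from Q_t to Q*: change in CS = 111.1111 - 587.7778 = -476.6667.

-476.67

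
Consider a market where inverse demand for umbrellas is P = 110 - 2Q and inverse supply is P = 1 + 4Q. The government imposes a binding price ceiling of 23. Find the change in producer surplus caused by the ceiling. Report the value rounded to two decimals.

-599.56

Free-market equilibrium: 110 - 2Q = 1 + 4Q gives Q* = 18.1667, P* = 73.6667.
At the ceiling price 23, quantity supplied is (23 - 1)/4 = 5.5; supply is the short side, so Q = 5.5 trades at P = 23.
PS goes from (1/2)(18.1667)(72.6667) = 660.0556 to 60.5 (computed as (23 - 1)(5.5) - (1/2)(4)(5.5)^2), a change of -599.5556.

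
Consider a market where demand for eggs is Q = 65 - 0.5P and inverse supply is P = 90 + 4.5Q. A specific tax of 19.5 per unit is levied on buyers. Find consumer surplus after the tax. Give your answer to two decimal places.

9.95

Rewriting demand in inverse form: P = 130 - 2Q.
Pre-tax equilibrium: 130 - 2Q = 90 + 4.5Q gives Q* = 6.1538, P* = 117.6923.
With the tax, buyers' net willingness to pay falls by 19.5: (130 - 19.5) - 2Q = 90 + 4.5Q, so Q_t = 3.1538. Buyers pay P_b = 123.6923; sellers receive P_s = P_b - 19.5 = 104.1923.
CS = (1/2)(Q_t)(130 - P_b) = (1/2)(3.1538)(6.3077) = 9.9467.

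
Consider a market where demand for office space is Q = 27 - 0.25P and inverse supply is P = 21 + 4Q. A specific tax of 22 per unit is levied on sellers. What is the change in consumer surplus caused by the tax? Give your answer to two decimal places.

-104.50

Rewriting demand in inverse form: P = 108 - 4Q.
Pre-tax equilibrium: 108 - 4Q = 21 + 4Q gives Q* = 10.875, P* = 64.5.
A tax on sellers shifts supply up by 22: 108 - 4Q = 21 + 4Q + 22, so Q_t = 8.125. Buyers pay P_b = 75.5; sellers receive P_s = P_b - 22 = 53.5.
Consumers lose the trapezoid between P* and P_b out to Q_t plus the triangle from Q_t to Q*: change in CS = 132.0312 - 236.5312 = -104.5.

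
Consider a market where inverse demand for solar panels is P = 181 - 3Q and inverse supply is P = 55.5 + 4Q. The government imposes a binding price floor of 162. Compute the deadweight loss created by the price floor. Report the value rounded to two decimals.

Without the control, 181 - 3Q = 55.5 + 4Q so Q* = 17.9286 and P* = 127.2143.
At P = 162, buyers demand (181 - 162)/3 = 6.3333 while sellers would supply more, so the quantity traded is 6.3333 at price 162.
The lost-trades triangle has base Q* - 6.3333 = 11.5952 and height equal to the gap between the curves at Q = 6.3333, which is 162 - 80.8333 = 81.1667. DWL = (1/2)(11.5952)(81.1667) = 470.5734.

470.57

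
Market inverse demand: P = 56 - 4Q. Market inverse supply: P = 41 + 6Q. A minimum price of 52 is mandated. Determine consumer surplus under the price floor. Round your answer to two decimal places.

2.00

Free-market equilibrium: 56 - 4Q = 41 + 6Q gives Q* = 1.5, P* = 50.
At P = 52, buyers demand (56 - 52)/4 = 1 while sellers would supply more, so the quantity traded is 1 at price 52.
CS is the triangle under demand above 52: (1/2)(1)(56 - 52) = 2.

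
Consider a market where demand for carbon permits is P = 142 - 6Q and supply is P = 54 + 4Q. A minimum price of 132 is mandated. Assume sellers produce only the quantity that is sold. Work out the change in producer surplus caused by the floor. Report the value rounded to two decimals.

Free-market equilibrium: 142 - 6Q = 54 + 4Q gives Q* = 8.8, P* = 89.2.
At P = 132, buyers demand (142 - 132)/6 = 1.6667 while sellers would supply more, so the quantity traded is 1.6667 at price 132.
PS goes from (1/2)(8.8)(35.2) = 154.88 to 124.4444 (computed as (132 - 54)(1.6667) - (1/2)(4)(1.6667)^2), a change of -30.4356.

-30.44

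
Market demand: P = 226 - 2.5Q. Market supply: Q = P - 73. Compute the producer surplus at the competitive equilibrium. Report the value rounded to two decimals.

Rewriting supply in inverse form: P = 73 + Q.
Equilibrium: 226 - 2.5Q = 73 + Q, so Q* = 43.7143 and P* = 116.7143.
Producer surplus is the triangle above supply below P*: (1/2)(43.7143)(116.7143 - 73) = (1/2)(43.7143)(43.7143) = 955.4694.

955.47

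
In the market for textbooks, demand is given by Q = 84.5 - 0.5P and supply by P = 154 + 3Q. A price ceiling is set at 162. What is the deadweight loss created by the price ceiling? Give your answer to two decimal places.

Rewriting demand in inverse form: P = 169 - 2Q.
Without the control, 169 - 2Q = 154 + 3Q so Q* = 3 and P* = 163.
At the ceiling price 162, quantity supplied is (162 - 154)/3 = 2.6667; supply is the short side, so Q = 2.6667 trades at P = 162.
The lost-trades triangle has base Q* - 2.6667 = 0.3333 and height equal to the gap between the curves at Q = 2.6667, which is 163.6667 - 162 = 1.6667. DWL = (1/2)(0.3333)(1.6667) = 0.2778.

0.28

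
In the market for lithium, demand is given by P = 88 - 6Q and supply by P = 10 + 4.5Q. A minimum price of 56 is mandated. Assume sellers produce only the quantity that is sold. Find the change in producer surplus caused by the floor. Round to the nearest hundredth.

Without the control, 88 - 6Q = 10 + 4.5Q so Q* = 7.4286 and P* = 43.4286.
At the floor price 56, quantity demanded is (88 - 56)/6 = 5.3333; demand is the short side, so Q = 5.3333 trades at P = 56.
PS goes from (1/2)(7.4286)(33.4286) = 124.1633 to 181.3333 (computed as (56 - 10)(5.3333) - (1/2)(4.5)(5.3333)^2), a change of 57.1701.

57.17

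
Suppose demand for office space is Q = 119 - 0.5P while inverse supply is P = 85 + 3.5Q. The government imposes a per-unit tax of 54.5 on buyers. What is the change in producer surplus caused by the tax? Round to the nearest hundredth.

-792.95

Rewriting demand in inverse form: P = 238 - 2Q.
Without the tax, 238 - 2Q = 85 + 3.5Q so Q* = 27.8182 and P* = 182.3636.
With the tax, buyers' net willingness to pay falls by 54.5: (238 - 54.5) - 2Q = 85 + 3.5Q, so Q_t = 17.9091. Buyers pay P_b = 202.1818; sellers receive P_s = P_b - 54.5 = 147.6818.
PS falls from (1/2)(27.8182)(97.3636) = 1354.2397 to (1/2)(17.9091)(62.6818) = 561.2872, a change of -792.9525.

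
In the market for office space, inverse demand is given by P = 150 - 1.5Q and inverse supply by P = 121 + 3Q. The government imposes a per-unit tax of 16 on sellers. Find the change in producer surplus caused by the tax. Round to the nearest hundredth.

-49.78

Without the tax, 150 - 1.5Q = 121 + 3Q so Q* = 6.4444 and P* = 140.3333.
With the tax, sellers need 16 more per unit: 150 - 1.5Q = 121 + 3Q + 16, so Q_t = 2.8889. Buyers pay P_b = 145.6667; sellers receive P_s = P_b - 16 = 129.6667.
PS falls from (1/2)(6.4444)(19.3333) = 62.2963 to (1/2)(2.8889)(8.6667) = 12.5185, a change of -49.7778.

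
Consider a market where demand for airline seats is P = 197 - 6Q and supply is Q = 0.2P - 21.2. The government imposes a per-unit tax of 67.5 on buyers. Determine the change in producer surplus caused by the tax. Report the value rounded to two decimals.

-159.68

Rewriting supply in inverse form: P = 106 + 5Q.
Pre-tax equilibrium: 197 - 6Q = 106 + 5Q gives Q* = 8.2727, P* = 147.3636.
A tax on buyers shifts demand down by 67.5: (197 - 67.5) - 6Q = 106 + 5Q, so Q_t = 2.1364. Buyers pay P_b = 184.1818; sellers receive P_s = P_b - 67.5 = 116.6818.
Producers lose the trapezoid between P_s and P* out to Q_t plus the triangle from Q_t to Q*: change in PS = 11.4101 - 171.095 = -159.6849.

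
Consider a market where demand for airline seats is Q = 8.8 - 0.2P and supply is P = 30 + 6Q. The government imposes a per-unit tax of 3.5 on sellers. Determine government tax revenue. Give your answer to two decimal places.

Rewriting demand in inverse form: P = 44 - 5Q.
Without the tax, 44 - 5Q = 30 + 6Q so Q* = 1.2727 and P* = 37.6364.
A tax on sellers shifts supply up by 3.5: 44 - 5Q = 30 + 6Q + 3.5, so Q_t = 0.9545. Buyers pay P_b = 39.2273; sellers receive P_s = P_b - 3.5 = 35.7273.
Revenue is the tax times quantity traded: 3.5 x 0.9545 = 3.3409.

3.34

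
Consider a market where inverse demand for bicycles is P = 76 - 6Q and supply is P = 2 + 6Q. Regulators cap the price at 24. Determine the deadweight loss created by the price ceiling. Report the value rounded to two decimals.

37.50

Free-market equilibrium: 76 - 6Q = 2 + 6Q gives Q* = 6.1667, P* = 39.
At the ceiling price 24, quantity supplied is (24 - 2)/6 = 3.6667; supply is the short side, so Q = 3.6667 trades at P = 24.
At Q = 3.6667 the demand price is 54 and the supply price is 24. Deadweight loss is the triangle between the curves from 3.6667 to 6.1667: (1/2)(54 - 24)(6.1667 - 3.6667) = 37.5.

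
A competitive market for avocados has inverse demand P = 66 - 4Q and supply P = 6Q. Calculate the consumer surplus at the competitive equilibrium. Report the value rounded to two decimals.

87.12

Setting demand equal to supply, 66 = 10Q, so Q* = 6.6 and P* = 39.6.
Consumer surplus is the triangle under demand above P*: (1/2)(6.6)(66 - 39.6) = (1/2)(6.6)(26.4) = 87.12.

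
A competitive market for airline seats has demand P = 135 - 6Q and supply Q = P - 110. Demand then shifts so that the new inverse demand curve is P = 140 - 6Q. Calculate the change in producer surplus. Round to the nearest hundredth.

Rewriting supply in inverse form: P = 110 + Q.
Initial equilibrium: Q_0 = 3.5714, P_0 = 113.5714; CS_0 = (1/2)(3.5714)(21.4286) = 38.2653, PS_0 = (1/2)(3.5714)(3.5714) = 6.3776.
New equilibrium: 140 - 6Q = 110 + Q gives Q_1 = 4.2857, P_1 = 114.2857; CS_1 = 55.102, PS_1 = 9.1837.
Change in producer surplus = 9.1837 - 6.3776 = 2.8061.

2.81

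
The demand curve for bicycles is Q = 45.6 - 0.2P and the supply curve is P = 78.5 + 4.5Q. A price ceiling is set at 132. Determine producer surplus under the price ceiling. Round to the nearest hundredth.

318.03

Rewriting demand in inverse form: P = 228 - 5Q.
Free-market equilibrium: 228 - 5Q = 78.5 + 4.5Q gives Q* = 15.7368, P* = 149.3158.
At P = 132, sellers supply (132 - 78.5)/4.5 = 11.8889 while buyers want more, so the quantity traded is 11.8889 at price 132.
PS is the triangle above supply below 132: (1/2)(11.8889)(132 - 78.5) = 318.0278.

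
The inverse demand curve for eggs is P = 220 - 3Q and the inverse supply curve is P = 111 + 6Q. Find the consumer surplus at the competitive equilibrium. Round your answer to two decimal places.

220.02

Equilibrium: 220 - 3Q = 111 + 6Q, so Q* = 12.1111 and P* = 183.6667.
CS is the area between the demand curve and P* from 0 to Q*: (1/2)(12.1111)(36.3333) = 220.0185.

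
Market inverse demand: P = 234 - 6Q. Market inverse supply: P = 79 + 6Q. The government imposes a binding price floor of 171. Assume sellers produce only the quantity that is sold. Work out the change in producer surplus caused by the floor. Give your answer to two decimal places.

134.73

Free-market equilibrium: 234 - 6Q = 79 + 6Q gives Q* = 12.9167, P* = 156.5.
At P = 171, buyers demand (234 - 171)/6 = 10.5 while sellers would supply more, so the quantity traded is 10.5 at price 171.
PS goes from (1/2)(12.9167)(77.5) = 500.5208 to 635.25 (computed as (171 - 79)(10.5) - (1/2)(6)(10.5)^2), a change of 134.7292.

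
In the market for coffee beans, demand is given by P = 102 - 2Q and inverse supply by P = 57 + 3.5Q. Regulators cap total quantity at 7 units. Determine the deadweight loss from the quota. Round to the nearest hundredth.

Unrestricted equilibrium: Q* = (102 - 57)/(2 + 3.5) = 8.1818.
At Q = 7 the demand price is 102 - 2(7) = 88 and the supply price is 57 + 3.5(7) = 81.5.
DWL = (1/2)(gap between curves at 7) x (Q* - 7) = (1/2)(6.5)(1.1818) = 3.8409.

3.84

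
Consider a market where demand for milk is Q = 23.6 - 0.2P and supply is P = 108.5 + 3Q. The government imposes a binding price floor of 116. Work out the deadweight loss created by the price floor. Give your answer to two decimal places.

Rewriting demand in inverse form: P = 118 - 5Q.
Without the control, 118 - 5Q = 108.5 + 3Q so Q* = 1.1875 and P* = 112.0625.
At the floor price 116, quantity demanded is (118 - 116)/5 = 0.4; demand is the short side, so Q = 0.4 trades at P = 116.
At Q = 0.4 the demand price is 116 and the supply price is 109.7. Deadweight loss is the triangle between the curves from 0.4 to 1.1875: (1/2)(116 - 109.7)(1.1875 - 0.4) = 2.4806.

2.48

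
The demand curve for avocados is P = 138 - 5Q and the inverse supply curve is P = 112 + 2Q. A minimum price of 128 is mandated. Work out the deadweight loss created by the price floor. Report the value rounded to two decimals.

Without the control, 138 - 5Q = 112 + 2Q so Q* = 3.7143 and P* = 119.4286.
At P = 128, buyers demand (138 - 128)/5 = 2 while sellers would supply more, so the quantity traded is 2 at price 128.
At Q = 2 the demand price is 128 and the supply price is 116. Deadweight loss is the triangle between the curves from 2 to 3.7143: (1/2)(128 - 116)(3.7143 - 2) = 10.2857.

10.29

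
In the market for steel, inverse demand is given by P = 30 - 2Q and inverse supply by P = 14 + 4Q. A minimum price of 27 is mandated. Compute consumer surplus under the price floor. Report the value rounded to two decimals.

2.25

Free-market equilibrium: 30 - 2Q = 14 + 4Q gives Q* = 2.6667, P* = 24.6667.
At P = 27, buyers demand (30 - 27)/2 = 1.5 while sellers would supply more, so the quantity traded is 1.5 at price 27.
CS is the triangle under demand above 27: (1/2)(1.5)(30 - 27) = 2.25.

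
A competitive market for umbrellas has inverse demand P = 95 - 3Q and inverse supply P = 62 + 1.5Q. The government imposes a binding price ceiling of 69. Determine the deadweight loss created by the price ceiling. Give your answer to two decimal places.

16.00

Without the control, 95 - 3Q = 62 + 1.5Q so Q* = 7.3333 and P* = 73.
At P = 69, sellers supply (69 - 62)/1.5 = 4.6667 while buyers want more, so the quantity traded is 4.6667 at price 69.
At Q = 4.6667 the demand price is 81 and the supply price is 69. Deadweight loss is the triangle between the curves from 4.6667 to 7.3333: (1/2)(81 - 69)(7.3333 - 4.6667) = 16.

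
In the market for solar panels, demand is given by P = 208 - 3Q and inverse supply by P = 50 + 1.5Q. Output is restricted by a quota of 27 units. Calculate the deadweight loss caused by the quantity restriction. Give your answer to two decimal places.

148.03

Unrestricted equilibrium: Q* = (208 - 50)/(3 + 1.5) = 35.1111.
At Q = 27 the demand price is 208 - 3(27) = 127 and the supply price is 50 + 1.5(27) = 90.5.
DWL = (1/2)(gap between curves at 27) x (Q* - 27) = (1/2)(36.5)(8.1111) = 148.0278.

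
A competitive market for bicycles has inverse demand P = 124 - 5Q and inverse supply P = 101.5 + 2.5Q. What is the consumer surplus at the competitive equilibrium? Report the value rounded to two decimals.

Equilibrium: 124 - 5Q = 101.5 + 2.5Q, so Q* = 3 and P* = 109.
The demand choke price is 124, so CS = (1/2)(Q*)(124 - P*) = (1/2)(3)(15) = 22.5.

22.50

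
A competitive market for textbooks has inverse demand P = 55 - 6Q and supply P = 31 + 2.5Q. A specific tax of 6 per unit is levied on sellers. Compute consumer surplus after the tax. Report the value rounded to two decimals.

13.45

Pre-tax equilibrium: 55 - 6Q = 31 + 2.5Q gives Q* = 2.8235, P* = 38.0588.
A tax on sellers shifts supply up by 6: 55 - 6Q = 31 + 2.5Q + 6, so Q_t = 2.1176. Buyers pay P_b = 42.2941; sellers receive P_s = P_b - 6 = 36.2941.
CS = (1/2)(Q_t)(55 - P_b) = (1/2)(2.1176)(12.7059) = 13.4533.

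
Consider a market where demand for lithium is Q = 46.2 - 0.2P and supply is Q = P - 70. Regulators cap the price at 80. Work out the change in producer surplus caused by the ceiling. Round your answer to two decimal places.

Rewriting demand in inverse form: P = 231 - 5Q.
Rewriting supply in inverse form: P = 70 + Q.
Without the control, 231 - 5Q = 70 + Q so Q* = 26.8333 and P* = 96.8333.
At the ceiling price 80, quantity supplied is (80 - 70)/1 = 10; supply is the short side, so Q = 10 trades at P = 80.
PS goes from (1/2)(26.8333)(26.8333) = 360.0139 to 50 (computed as (80 - 70)(10) - (1/2)(1)(10)^2), a change of -310.0139.

-310.01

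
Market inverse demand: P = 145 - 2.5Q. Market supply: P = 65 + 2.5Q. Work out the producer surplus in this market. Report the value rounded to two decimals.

Setting demand equal to supply, 80 = 5Q, so Q* = 16 and P* = 105.
The supply curve's price intercept is 65, so PS = (1/2)(Q*)(P* - 65) = (1/2)(16)(40) = 320.

320.00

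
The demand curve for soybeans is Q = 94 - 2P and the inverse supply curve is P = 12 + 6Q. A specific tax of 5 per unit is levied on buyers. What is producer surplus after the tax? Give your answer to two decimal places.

63.91

Rewriting demand in inverse form: P = 47 - 0.5Q.
Without the tax, 47 - 0.5Q = 12 + 6Q so Q* = 5.3846 and P* = 44.3077.
A tax on buyers shifts demand down by 5: (47 - 5) - 0.5Q = 12 + 6Q, so Q_t = 4.6154. Buyers pay P_b = 44.6923; sellers receive P_s = P_b - 5 = 39.6923.
Producer surplus is the triangle above supply below P_s: (1/2)(4.6154)(39.6923 - 12) = 63.9053.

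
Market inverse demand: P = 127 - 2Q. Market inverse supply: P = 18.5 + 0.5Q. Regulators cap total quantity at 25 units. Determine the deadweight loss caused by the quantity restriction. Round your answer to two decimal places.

Unrestricted equilibrium: Q* = (127 - 18.5)/(2 + 0.5) = 43.4.
At Q = 25 the demand price is 127 - 2(25) = 77 and the supply price is 18.5 + 0.5(25) = 31.
DWL = (1/2)(gap between curves at 25) x (Q* - 25) = (1/2)(46)(18.4) = 423.2.

423.20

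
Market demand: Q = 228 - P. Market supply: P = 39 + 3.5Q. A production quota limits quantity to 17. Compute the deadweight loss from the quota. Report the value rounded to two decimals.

1406.25

Rewriting demand in inverse form: P = 228 - Q.
Without the quota, 228 - Q = 39 + 3.5Q gives Q* = 42.
At Q = 17 the demand price is 228 - (17) = 211 and the supply price is 39 + 3.5(17) = 98.5.
DWL = (1/2)(gap between curves at 17) x (Q* - 17) = (1/2)(112.5)(25) = 1406.25.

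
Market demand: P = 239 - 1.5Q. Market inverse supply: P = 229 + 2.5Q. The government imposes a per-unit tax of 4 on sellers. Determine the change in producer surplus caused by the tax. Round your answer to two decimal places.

Pre-tax equilibrium: 239 - 1.5Q = 229 + 2.5Q gives Q* = 2.5, P* = 235.25.
A tax on sellers shifts supply up by 4: 239 - 1.5Q = 229 + 2.5Q + 4, so Q_t = 1.5. Buyers pay P_b = 236.75; sellers receive P_s = P_b - 4 = 232.75.
Producers lose the trapezoid between P_s and P* out to Q_t plus the triangle from Q_t to Q*: change in PS = 2.8125 - 7.8125 = -5.

-5.00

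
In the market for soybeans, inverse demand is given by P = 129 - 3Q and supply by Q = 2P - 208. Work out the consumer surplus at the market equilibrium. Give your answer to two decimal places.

76.53

Rewriting supply in inverse form: P = 104 + 0.5Q.
Setting demand equal to supply, 25 = 3.5Q, so Q* = 7.1429 and P* = 107.5714.
Consumer surplus is the triangle under demand above P*: (1/2)(7.1429)(129 - 107.5714) = (1/2)(7.1429)(21.4286) = 76.5306.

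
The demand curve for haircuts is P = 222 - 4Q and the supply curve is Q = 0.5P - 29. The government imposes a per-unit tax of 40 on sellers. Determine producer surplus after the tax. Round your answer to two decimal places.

Rewriting supply in inverse form: P = 58 + 2Q.
Pre-tax equilibrium: 222 - 4Q = 58 + 2Q gives Q* = 27.3333, P* = 112.6667.
With the tax, sellers need 40 more per unit: 222 - 4Q = 58 + 2Q + 40, so Q_t = 20.6667. Buyers pay P_b = 139.3333; sellers receive P_s = P_b - 40 = 99.3333.
Producer surplus is the triangle above supply below P_s: (1/2)(20.6667)(99.3333 - 58) = 427.1111.

427.11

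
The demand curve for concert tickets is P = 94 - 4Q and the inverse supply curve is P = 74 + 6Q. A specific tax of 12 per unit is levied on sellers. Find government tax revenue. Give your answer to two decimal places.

9.60

Pre-tax equilibrium: 94 - 4Q = 74 + 6Q gives Q* = 2, P* = 86.
A tax on sellers shifts supply up by 12: 94 - 4Q = 74 + 6Q + 12, so Q_t = 0.8. Buyers pay P_b = 90.8; sellers receive P_s = P_b - 12 = 78.8.
Tax revenue = t x Q_t = 12 x 0.8 = 9.6.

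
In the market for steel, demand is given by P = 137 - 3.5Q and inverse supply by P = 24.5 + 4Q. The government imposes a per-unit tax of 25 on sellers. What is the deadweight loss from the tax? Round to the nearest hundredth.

Pre-tax equilibrium: 137 - 3.5Q = 24.5 + 4Q gives Q* = 15, P* = 84.5.
A tax on sellers shifts supply up by 25: 137 - 3.5Q = 24.5 + 4Q + 25, so Q_t = 11.6667. Buyers pay P_b = 96.1667; sellers receive P_s = P_b - 25 = 71.1667.
Deadweight loss is the triangle between the curves from Q_t to Q*: (1/2)(15 - 11.6667)(25) = 41.6667.

41.67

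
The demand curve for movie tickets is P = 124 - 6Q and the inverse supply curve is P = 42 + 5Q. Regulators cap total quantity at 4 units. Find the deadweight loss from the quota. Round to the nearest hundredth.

65.64

Without the quota, 124 - 6Q = 42 + 5Q gives Q* = 7.4545.
At Q = 4 the demand price is 124 - 6(4) = 100 and the supply price is 42 + 5(4) = 62.
Deadweight loss is the triangle between the curves from 4 to 7.4545: (1/2)(100 - 62)(7.4545 - 4) = 65.6364.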